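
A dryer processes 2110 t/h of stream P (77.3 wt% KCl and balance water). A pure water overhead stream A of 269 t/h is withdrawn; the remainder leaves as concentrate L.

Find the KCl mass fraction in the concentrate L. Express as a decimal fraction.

KCl is not removed: 2110×0.773 = 1631 t/h of KCl enters L.
Concentrate = 2110 − 269 = 1841 t/h.
Mass fraction = 1631/1841 = 0.8859.

0.8859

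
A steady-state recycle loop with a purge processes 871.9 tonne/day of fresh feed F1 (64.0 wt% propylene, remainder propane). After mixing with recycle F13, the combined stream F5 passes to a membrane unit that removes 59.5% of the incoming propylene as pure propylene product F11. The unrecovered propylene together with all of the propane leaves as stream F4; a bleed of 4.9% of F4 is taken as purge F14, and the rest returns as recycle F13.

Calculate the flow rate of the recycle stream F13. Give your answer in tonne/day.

propane enters only via F1 and leaves only via the purge: 871.9×0.360 = 0.049×(propane in F4), and the membrane unit passes all propane, so propane in F5 = propane in F4 = 6405.8 tonne/day.
propylene in F5: m_A = 871.9×0.640 + (1−0.049)·(1−0.595)·m_A, so m_A = 558.02/0.6148 = 907.57 tonne/day.
F4 = (1−0.595)×907.57 + 6405.8 = 6773.4 tonne/day.
Recycle F13 = (1−0.049)×6773.4 = 6441.5 tonne/day.

6441 tonne/day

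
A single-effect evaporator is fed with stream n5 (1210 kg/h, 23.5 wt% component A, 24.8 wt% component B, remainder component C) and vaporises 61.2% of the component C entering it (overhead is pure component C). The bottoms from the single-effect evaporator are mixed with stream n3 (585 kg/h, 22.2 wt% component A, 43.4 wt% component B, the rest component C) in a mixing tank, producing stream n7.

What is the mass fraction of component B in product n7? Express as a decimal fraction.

Vapour removed = 0.612×0.517×1210 = 382.85 kg/h; concentrate = 827.15 kg/h.
component B reaching the mixer = 300.08 (from concentrate) + 585×0.434 = 553.97 kg/h.
Product flow = 827.15 + 585 = 1412.2 kg/h; component B fraction = 0.3923.

0.3923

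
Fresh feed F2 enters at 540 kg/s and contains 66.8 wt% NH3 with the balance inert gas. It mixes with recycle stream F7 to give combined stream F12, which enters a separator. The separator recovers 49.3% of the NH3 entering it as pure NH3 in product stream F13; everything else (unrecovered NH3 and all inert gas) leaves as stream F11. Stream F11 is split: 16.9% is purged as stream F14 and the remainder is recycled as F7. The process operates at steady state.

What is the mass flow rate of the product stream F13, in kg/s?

307.3 kg/s

NH3 in F12: m_A = 540×0.668 + (1−0.169)·(1−0.493)·m_A, so m_A = 360.72/0.5787 = 623.35 kg/s.
Product F13 = 0.493×623.35 = 307.31 kg/s.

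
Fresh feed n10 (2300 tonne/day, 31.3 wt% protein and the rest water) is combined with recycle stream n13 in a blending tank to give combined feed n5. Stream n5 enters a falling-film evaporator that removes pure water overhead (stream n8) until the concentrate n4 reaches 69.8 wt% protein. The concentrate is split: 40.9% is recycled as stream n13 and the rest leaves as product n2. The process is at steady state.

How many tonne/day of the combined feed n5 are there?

3014 tonne/day

Overall protein balance (none leaves overhead): protein in fresh feed = protein in product, i.e. 2300×0.313 = (1−0.409)·n4·0.698.
n4 = 719.9/(0.698×0.591) = 1745.1 tonne/day.
Recycle n13 = 0.409×1745.1 = 713.76 tonne/day.
Combined feed n5 = 2300 + 713.76 = 3013.8 tonne/day.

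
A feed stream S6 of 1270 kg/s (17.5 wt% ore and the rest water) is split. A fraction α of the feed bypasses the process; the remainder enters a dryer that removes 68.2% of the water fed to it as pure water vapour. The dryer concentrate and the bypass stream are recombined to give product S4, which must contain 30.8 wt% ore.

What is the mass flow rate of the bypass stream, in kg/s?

All 1270×0.175 = 222.25 kg/s of ore reaches S4, so S4 = 222.25/0.308 = 721.59 kg/s and vapour = 548.41 kg/s.
The evaporator receives (1−α)·1270 of feed at 0.825 water and removes 0.682 of that water:
0.682×0.825×(1−α)×1270 = 548.41
(1−α) = 548.41/714.57 = 0.7675;  α = 0.2325.
Bypass flow = 0.2325×1270 = 295.31 kg/s.

295.3 kg/s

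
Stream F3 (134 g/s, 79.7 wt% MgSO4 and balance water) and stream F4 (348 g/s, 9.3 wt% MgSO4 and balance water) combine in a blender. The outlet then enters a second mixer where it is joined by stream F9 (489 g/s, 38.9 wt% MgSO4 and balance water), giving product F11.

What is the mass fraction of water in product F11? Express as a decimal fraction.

Overall, product flow = 971 g/s.
water in = 134×0.203 + 348×0.907 + 489×0.611 = 641.62 g/s.
water fraction in F11 = 0.6608.

0.6608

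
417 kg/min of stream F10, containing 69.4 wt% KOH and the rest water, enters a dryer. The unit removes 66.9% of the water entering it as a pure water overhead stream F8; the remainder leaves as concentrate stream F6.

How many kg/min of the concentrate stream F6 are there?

331.6 kg/min

water entering = 417×0.306 = 127.6 kg/min; overhead removed = 0.669×127.6 = 85.366 kg/min.
Concentrate = 417 − 85.366 = 331.63 kg/min.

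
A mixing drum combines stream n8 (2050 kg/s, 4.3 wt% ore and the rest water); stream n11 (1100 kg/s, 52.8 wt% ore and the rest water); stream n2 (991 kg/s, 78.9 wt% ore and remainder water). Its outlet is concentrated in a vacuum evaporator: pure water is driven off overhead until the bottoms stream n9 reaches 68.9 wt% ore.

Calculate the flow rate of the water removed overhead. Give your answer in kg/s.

2035 kg/s

ore entering = 2050×0.043 + 1100×0.528 + 991×0.789 = 1450.8 kg/s.
All ore reports to n9, so n9 = 1450.8/0.689 = 2105.7 kg/s.
Total feed = 4141 kg/s; overhead = 4141 − 2105.7 = 2035.3 kg/s.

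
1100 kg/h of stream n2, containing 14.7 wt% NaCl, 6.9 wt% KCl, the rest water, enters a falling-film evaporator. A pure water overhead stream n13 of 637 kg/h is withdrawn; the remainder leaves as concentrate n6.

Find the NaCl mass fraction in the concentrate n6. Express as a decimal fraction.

0.3492

NaCl is not removed: 1100×0.147 = 161.7 kg/h of NaCl enters n6.
Concentrate = 1100 − 637 = 463 kg/h.
Mass fraction = 161.7/463 = 0.3492.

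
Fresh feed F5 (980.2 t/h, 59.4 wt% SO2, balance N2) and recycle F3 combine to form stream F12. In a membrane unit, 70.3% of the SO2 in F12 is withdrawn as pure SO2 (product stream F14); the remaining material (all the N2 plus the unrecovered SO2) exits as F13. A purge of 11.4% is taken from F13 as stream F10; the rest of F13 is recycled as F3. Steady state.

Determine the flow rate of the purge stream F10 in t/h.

424.7 t/h

N2 enters only via F5 and leaves only via the purge: 980.2×0.406 = 0.114×(N2 in F13), and the membrane unit passes all N2, so N2 in F12 = N2 in F13 = 3490.9 t/h.
SO2 in F12: m_A = 980.2×0.594 + (1−0.114)·(1−0.703)·m_A, so m_A = 582.24/0.7369 = 790.16 t/h.
F13 = (1−0.703)×790.16 + 3490.9 = 3725.6 t/h.
Purge F10 = 0.114×3725.6 = 424.71 t/h.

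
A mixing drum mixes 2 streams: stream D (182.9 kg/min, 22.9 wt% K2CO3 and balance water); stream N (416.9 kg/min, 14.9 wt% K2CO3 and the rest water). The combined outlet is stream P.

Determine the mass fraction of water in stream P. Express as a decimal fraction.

Total flow out = 182.9 + 416.9 = 599.8 kg/min.
water in = 182.9×0.771 + 416.9×0.851 = 495.8 kg/min.
water mass fraction in P = 495.8/599.8 = 0.827.

0.827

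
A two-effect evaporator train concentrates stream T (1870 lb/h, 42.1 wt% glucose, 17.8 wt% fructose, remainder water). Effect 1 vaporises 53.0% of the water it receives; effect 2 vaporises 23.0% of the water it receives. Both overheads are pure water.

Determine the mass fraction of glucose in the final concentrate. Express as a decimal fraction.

0.566

water in feed = 1870×0.401 = 749.87 lb/h.
After stage 1: water left = (1−0.530)×749.87 = 352.44; stream total = 1472.6 lb/h.
After stage 2: water left = (1−0.230)×352.44 = 271.38; final concentrate = 1391.5 lb/h.
glucose fraction = 787.27/1391.5 = 0.566.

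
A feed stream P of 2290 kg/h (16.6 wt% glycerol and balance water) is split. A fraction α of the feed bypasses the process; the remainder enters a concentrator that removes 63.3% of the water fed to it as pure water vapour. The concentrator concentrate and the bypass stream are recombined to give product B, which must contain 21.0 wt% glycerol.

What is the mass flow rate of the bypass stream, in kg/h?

All 2290×0.166 = 380.14 kg/h of glycerol reaches B, so B = 380.14/0.210 = 1810.2 kg/h and vapour = 479.81 kg/h.
The evaporator receives (1−α)·2290 of feed at 0.834 water and removes 0.633 of that water:
0.633×0.834×(1−α)×2290 = 479.81
(1−α) = 479.81/1208.9 = 0.3969;  α = 0.6031.
Bypass flow = 0.6031×2290 = 1381.1 kg/h.

1381 kg/h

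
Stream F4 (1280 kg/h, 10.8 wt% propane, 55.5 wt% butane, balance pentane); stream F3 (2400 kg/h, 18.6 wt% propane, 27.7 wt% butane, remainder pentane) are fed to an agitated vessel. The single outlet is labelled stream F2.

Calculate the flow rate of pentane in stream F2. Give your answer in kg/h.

1720 kg/h

pentane out = pentane in = 1280×0.337 + 2400×0.537 = 1720.2 kg/h.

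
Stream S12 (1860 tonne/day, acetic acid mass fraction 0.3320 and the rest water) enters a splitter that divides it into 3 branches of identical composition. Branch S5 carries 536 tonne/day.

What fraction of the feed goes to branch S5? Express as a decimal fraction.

0.288

Fraction to S5 = 536/1860 = 0.2882.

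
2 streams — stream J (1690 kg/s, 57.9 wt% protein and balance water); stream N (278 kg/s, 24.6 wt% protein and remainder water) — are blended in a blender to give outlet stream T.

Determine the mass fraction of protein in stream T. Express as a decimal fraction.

Total flow out = 1690 + 278 = 1968 kg/s.
protein in = 1690×0.579 + 278×0.246 = 1046.9 kg/s.
protein mass fraction in T = 1046.9/1968 = 0.5320.

0.5320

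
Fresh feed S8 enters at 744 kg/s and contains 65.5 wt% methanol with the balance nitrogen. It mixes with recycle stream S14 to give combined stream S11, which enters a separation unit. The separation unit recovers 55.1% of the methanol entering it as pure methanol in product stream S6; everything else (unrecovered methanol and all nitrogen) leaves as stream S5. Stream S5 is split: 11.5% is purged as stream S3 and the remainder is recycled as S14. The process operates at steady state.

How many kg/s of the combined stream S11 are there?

nitrogen enters only via S8 and leaves only via the purge: 744×0.345 = 0.115×(nitrogen in S5), and the separation unit passes all nitrogen, so nitrogen in S11 = nitrogen in S5 = 2232 kg/s.
methanol in S11: m_A = 744×0.655 + (1−0.115)·(1−0.551)·m_A, so m_A = 487.32/0.6026 = 808.65 kg/s.
S11 = 808.65 + 2232 = 3040.6 kg/s.

3041 kg/s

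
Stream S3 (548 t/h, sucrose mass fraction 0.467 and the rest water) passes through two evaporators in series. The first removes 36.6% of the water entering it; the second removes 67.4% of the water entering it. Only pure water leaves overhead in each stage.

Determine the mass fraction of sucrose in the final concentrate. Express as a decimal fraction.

water in feed = 548×0.533 = 292.08 t/h.
After stage 1: water left = (1−0.366)×292.08 = 185.18; stream total = 441.1 t/h.
After stage 2: water left = (1−0.674)×185.18 = 60.369; final concentrate = 316.29 t/h.
sucrose fraction = 255.92/316.29 = 0.809.

0.809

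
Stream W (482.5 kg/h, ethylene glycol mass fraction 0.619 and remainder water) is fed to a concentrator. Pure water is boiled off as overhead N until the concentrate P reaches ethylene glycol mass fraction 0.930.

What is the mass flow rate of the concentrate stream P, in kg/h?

ethylene glycol is conserved: 482.5×0.619 = 298.67 kg/h all reports to the concentrate.
Concentrate = 298.67/(target fraction) = 321.15 kg/h.

321.1 kg/h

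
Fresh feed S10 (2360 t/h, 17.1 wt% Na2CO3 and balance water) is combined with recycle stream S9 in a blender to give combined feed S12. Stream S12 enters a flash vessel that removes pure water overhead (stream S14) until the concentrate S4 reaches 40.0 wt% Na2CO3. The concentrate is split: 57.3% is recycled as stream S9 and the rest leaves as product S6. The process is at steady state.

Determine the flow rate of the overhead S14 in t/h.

1351 t/h

Overall Na2CO3 balance (none leaves overhead): Na2CO3 in fresh feed = Na2CO3 in product, i.e. 2360×0.171 = (1−0.573)·S4·0.400.
S4 = 403.56/(0.400×0.427) = 2362.8 t/h.
Recycle S9 = 0.573×2362.8 = 1353.9 t/h.
Combined feed S12 = 2360 + 1353.9 = 3713.9 t/h.
Overhead S14 = S12 − S4 = 3713.9 − 2362.8 = 1351.1 t/h.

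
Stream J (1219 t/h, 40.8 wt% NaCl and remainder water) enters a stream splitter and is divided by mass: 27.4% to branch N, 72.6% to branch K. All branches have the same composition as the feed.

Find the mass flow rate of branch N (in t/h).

Branch N flow = 0.274×1219 = 334.01 t/h.

334 t/h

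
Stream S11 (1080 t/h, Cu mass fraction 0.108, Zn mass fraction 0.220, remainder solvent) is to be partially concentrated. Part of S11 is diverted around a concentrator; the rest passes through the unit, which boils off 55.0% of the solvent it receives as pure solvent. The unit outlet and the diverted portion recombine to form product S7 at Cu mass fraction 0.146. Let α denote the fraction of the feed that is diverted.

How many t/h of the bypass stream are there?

All 1080×0.108 = 116.64 t/h of Cu reaches S7, so S7 = 116.64/0.146 = 798.9 t/h and vapour = 281.1 t/h.
The evaporator receives (1−α)·1080 of feed at 0.672 solvent and removes 0.550 of that solvent:
0.550×0.672×(1−α)×1080 = 281.1
(1−α) = 281.1/399.17 = 0.7042;  α = 0.2958.
Bypass flow = 0.2958×1080 = 319.46 t/h.

319.5 t/h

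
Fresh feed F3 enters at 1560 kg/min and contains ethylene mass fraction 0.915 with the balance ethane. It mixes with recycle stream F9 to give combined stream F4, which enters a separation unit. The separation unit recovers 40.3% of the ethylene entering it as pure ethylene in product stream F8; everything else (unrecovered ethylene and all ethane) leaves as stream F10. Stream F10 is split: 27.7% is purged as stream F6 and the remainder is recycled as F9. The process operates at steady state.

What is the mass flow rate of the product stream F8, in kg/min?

1012 kg/min

ethylene in F4: m_A = 1560×0.915 + (1−0.277)·(1−0.403)·m_A, so m_A = 1427.4/0.5684 = 2511.4 kg/min.
Product F8 = 0.403×2511.4 = 1012.1 kg/min.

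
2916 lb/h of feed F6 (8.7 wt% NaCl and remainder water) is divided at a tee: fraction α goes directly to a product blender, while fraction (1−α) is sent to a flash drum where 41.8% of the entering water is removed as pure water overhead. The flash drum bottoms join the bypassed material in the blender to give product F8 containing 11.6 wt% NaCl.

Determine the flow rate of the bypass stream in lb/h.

1006 lb/h

All 2916×0.087 = 253.69 lb/h of NaCl reaches F8, so F8 = 253.69/0.116 = 2187 lb/h and vapour = 729 lb/h.
The evaporator receives (1−α)·2916 of feed at 0.913 water and removes 0.418 of that water:
0.418×0.913×(1−α)×2916 = 729
(1−α) = 729/1112.8 = 0.6551;  α = 0.3449.
Bypass flow = 0.3449×2916 = 1005.8 lb/h.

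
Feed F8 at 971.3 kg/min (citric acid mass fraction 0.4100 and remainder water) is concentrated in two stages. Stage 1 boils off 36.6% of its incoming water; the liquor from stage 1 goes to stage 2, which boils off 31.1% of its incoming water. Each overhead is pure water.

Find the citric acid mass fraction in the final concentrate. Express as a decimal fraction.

water in feed = 971.3×0.590 = 573.07 kg/min.
After stage 1: water left = (1−0.366)×573.07 = 363.32; stream total = 761.56 kg/min.
After stage 2: water left = (1−0.311)×363.32 = 250.33; final concentrate = 648.56 kg/min.
citric acid fraction = 398.23/648.56 = 0.6140.

0.6140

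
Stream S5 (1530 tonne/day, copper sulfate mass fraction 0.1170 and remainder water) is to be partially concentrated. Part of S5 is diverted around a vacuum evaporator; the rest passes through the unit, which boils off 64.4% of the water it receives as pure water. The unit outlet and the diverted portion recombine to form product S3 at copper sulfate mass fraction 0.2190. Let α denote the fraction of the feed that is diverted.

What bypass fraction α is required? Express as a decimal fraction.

All 1530×0.117 = 179.01 tonne/day of copper sulfate reaches S3, so S3 = 179.01/0.219 = 817.4 tonne/day and vapour = 712.6 tonne/day.
The evaporator receives (1−α)·1530 of feed at 0.883 water and removes 0.644 of that water:
0.644×0.883×(1−α)×1530 = 712.6
(1−α) = 712.6/870.04 = 0.8190;  α = 0.1810.

0.181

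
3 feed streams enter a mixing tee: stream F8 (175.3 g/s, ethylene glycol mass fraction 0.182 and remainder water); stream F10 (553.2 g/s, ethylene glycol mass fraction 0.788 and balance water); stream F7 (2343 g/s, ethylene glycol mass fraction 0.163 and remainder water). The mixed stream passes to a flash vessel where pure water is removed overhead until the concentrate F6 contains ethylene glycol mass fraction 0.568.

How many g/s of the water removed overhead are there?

1575 g/s

ethylene glycol entering = 175.3×0.182 + 553.2×0.788 + 2343×0.163 = 849.74 g/s.
All ethylene glycol reports to F6, so F6 = 849.74/0.568 = 1496 g/s.
Total feed = 3071.5 g/s; overhead = 3071.5 − 1496 = 1575.5 g/s.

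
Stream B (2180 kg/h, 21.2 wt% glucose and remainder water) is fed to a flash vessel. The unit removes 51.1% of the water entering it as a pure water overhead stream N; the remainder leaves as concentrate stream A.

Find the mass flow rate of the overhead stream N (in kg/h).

877.8 kg/h

water entering = 2180×0.788 = 1717.8 kg/h; overhead removed = 0.511×1717.8 = 877.82 kg/h.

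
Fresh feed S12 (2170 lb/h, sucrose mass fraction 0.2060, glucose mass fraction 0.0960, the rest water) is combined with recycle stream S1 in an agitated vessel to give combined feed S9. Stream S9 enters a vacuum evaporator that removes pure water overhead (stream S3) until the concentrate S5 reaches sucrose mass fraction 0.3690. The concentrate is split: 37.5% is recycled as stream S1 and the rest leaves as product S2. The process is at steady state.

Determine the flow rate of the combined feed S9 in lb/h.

2897 lb/h

Overall sucrose balance (none leaves overhead): sucrose in fresh feed = sucrose in product, i.e. 2170×0.206 = (1−0.375)·S5·0.369.
S5 = 447.02/(0.369×0.625) = 1938.3 lb/h.
Recycle S1 = 0.375×1938.3 = 726.86 lb/h.
Combined feed S9 = 2170 + 726.86 = 2896.9 lb/h.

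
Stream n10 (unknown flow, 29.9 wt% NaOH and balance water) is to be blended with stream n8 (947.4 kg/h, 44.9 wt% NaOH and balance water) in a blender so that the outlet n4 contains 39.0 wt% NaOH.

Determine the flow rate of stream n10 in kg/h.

Let n10 be the unknown flow. Total out = 947.4 + n10.
NaOH balance: 425.38 + 0.299·n10 = 0.390·(947.4 + n10)
(0.299 − 0.390)·n10 = 0.390×947.4 − 425.38 = -55.897
n10 = -55.897 / -0.091 = 614.25 kg/h

614.2 kg/h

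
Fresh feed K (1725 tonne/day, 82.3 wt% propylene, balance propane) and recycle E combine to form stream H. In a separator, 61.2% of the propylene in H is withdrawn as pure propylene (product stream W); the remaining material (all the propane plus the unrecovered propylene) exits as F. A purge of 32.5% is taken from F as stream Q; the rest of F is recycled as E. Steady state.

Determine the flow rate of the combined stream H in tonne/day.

propane enters only via K and leaves only via the purge: 1725×0.177 = 0.325×(propane in F), and the separator passes all propane, so propane in H = propane in F = 939.46 tonne/day.
propylene in H: m_A = 1725×0.823 + (1−0.325)·(1−0.612)·m_A, so m_A = 1419.7/0.7381 = 1923.4 tonne/day.
H = 1923.4 + 939.46 = 2862.9 tonne/day.

2863 tonne/day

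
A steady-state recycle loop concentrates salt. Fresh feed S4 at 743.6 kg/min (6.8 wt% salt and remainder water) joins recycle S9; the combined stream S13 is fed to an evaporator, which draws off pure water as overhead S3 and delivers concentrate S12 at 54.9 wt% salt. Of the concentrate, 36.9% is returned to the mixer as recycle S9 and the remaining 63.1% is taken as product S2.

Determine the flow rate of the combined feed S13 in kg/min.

797.5 kg/min

Overall salt balance (none leaves overhead): salt in fresh feed = salt in product, i.e. 743.6×0.068 = (1−0.369)·S12·0.549.
S12 = 50.565/(0.549×0.631) = 145.96 kg/min.
Recycle S9 = 0.369×145.96 = 53.861 kg/min.
Combined feed S13 = 743.6 + 53.861 = 797.46 kg/min.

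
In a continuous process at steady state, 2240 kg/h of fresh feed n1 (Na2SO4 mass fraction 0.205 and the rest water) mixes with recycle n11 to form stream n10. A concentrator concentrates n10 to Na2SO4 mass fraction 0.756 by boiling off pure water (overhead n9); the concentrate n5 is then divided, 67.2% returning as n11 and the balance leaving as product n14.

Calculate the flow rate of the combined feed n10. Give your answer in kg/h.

Overall Na2SO4 balance (none leaves overhead): Na2SO4 in fresh feed = Na2SO4 in product, i.e. 2240×0.205 = (1−0.672)·n5·0.756.
n5 = 459.2/(0.756×0.328) = 1851.9 kg/h.
Recycle n11 = 0.672×1851.9 = 1244.4 kg/h.
Combined feed n10 = 2240 + 1244.4 = 3484.4 kg/h.

3484 kg/h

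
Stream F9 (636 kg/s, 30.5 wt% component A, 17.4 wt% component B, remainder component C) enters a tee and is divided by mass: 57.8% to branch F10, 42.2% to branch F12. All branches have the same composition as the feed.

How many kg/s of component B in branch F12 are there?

46.7 kg/s

Branch F12 total = 0.422×636 = 268.39 kg/s.
component B in F12 = 0.174×268.39 = 46.7 kg/s.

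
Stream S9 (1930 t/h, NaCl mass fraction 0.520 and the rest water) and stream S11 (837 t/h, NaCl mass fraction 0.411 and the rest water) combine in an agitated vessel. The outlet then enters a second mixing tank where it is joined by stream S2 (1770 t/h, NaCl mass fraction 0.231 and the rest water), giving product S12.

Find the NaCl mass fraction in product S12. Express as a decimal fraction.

Overall, product flow = 4537 t/h.
NaCl in = 1930×0.520 + 837×0.411 + 1770×0.231 = 1756.5 t/h.
NaCl fraction in S12 = 0.387.

0.387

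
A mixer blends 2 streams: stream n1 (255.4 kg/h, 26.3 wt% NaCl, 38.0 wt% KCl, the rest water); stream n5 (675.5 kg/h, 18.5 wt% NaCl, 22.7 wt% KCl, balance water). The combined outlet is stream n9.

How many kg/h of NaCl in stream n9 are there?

192.1 kg/h

NaCl out = NaCl in = 255.4×0.263 + 675.5×0.185 = 192.14 kg/h.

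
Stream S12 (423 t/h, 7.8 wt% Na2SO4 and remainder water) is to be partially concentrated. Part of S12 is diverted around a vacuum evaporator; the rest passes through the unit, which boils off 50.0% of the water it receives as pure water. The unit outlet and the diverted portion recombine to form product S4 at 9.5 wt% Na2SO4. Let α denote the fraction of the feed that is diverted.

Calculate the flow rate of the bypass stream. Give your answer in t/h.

All 423×0.078 = 32.994 t/h of Na2SO4 reaches S4, so S4 = 32.994/0.095 = 347.31 t/h and vapour = 75.695 t/h.
The evaporator receives (1−α)·423 of feed at 0.922 water and removes 0.500 of that water:
0.500×0.922×(1−α)×423 = 75.695
(1−α) = 75.695/195 = 0.3882;  α = 0.6118.
Bypass flow = 0.6118×423 = 258.8 t/h.

258.8 t/h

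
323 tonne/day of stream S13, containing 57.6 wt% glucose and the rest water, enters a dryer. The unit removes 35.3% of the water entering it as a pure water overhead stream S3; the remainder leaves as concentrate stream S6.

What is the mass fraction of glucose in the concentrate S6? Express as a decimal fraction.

0.6774

glucose is not removed: 323×0.576 = 186.05 tonne/day of glucose enters S6.
water entering = 323×0.424 = 136.95 tonne/day; overhead removed = 0.353×136.95 = 48.344 tonne/day.
Concentrate = 323 − 48.344 = 274.66 tonne/day.
Mass fraction = 186.05/274.66 = 0.6774.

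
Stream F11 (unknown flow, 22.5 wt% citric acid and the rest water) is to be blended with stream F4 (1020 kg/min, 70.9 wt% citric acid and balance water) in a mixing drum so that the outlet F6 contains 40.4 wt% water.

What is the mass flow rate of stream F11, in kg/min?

310.7 kg/min

Let F11 be the unknown flow. Total out = 1020 + F11.
water balance: 296.82 + 0.775·F11 = 0.404·(1020 + F11)
(0.775 − 0.404)·F11 = 0.404×1020 − 296.82 = 115.26
F11 = 115.26 / 0.371 = 310.67 kg/min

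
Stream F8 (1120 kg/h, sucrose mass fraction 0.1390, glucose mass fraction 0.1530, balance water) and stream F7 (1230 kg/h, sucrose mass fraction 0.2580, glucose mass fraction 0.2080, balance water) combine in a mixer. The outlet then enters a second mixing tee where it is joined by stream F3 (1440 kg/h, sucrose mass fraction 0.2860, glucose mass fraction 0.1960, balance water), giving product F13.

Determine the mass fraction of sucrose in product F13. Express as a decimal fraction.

Overall, product flow = 3790 kg/h.
sucrose in = 1120×0.139 + 1230×0.258 + 1440×0.286 = 884.86 kg/h.
sucrose fraction in F13 = 0.2335.

0.2335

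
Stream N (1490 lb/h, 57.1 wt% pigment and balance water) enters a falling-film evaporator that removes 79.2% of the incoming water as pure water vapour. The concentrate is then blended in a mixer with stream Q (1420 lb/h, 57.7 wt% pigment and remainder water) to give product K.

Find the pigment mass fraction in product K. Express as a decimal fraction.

Vapour removed = 0.792×0.429×1490 = 506.25 lb/h; concentrate = 983.75 lb/h.
pigment reaching the mixer = 850.79 (from concentrate) + 1420×0.577 = 1670.1 lb/h.
Product flow = 983.75 + 1420 = 2403.7 lb/h; pigment fraction = 0.695.

0.695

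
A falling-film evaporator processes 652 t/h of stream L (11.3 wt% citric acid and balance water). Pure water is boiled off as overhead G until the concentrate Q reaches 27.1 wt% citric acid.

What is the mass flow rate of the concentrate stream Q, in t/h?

citric acid is conserved: 652×0.113 = 73.676 t/h all reports to the concentrate.
Concentrate = 73.676/(target fraction) = 271.87 t/h.

271.9 t/h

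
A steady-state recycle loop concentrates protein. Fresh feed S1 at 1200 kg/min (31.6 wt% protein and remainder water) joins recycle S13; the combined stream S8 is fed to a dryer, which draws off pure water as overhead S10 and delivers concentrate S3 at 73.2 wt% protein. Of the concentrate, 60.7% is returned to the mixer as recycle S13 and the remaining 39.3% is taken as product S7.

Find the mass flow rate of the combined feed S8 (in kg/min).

Overall protein balance (none leaves overhead): protein in fresh feed = protein in product, i.e. 1200×0.316 = (1−0.607)·S3·0.732.
S3 = 379.2/(0.732×0.393) = 1318.1 kg/min.
Recycle S13 = 0.607×1318.1 = 800.12 kg/min.
Combined feed S8 = 1200 + 800.12 = 2000.1 kg/min.

2000 kg/min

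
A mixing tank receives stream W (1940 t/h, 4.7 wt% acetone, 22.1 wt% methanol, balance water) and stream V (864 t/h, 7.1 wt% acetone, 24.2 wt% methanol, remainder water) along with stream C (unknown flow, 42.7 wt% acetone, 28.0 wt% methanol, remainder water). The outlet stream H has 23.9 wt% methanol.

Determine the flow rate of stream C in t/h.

Let C be the unknown flow. Total out = 2804 + C.
methanol balance: 637.83 + 0.280·C = 0.239·(2804 + C)
(0.280 − 0.239)·C = 0.239×2804 − 637.83 = 32.328
C = 32.328 / 0.041 = 788.49 t/h

788.5 t/h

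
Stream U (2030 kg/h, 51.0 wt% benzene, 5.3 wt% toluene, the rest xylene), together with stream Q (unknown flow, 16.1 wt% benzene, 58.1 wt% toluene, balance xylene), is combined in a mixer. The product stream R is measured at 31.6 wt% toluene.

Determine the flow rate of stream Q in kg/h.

Let Q be the unknown flow. Total out = 2030 + Q.
toluene balance: 107.59 + 0.581·Q = 0.316·(2030 + Q)
(0.581 − 0.316)·Q = 0.316×2030 − 107.59 = 533.89
Q = 533.89 / 0.265 = 2014.7 kg/h

2015 kg/h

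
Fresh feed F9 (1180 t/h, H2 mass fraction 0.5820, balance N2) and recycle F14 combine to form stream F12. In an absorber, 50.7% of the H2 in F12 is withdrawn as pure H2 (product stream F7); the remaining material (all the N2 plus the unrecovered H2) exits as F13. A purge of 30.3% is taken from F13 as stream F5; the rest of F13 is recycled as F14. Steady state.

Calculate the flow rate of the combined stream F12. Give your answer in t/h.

2674 t/h

N2 enters only via F9 and leaves only via the purge: 1180×0.418 = 0.303×(N2 in F13), and the absorber passes all N2, so N2 in F12 = N2 in F13 = 1627.9 t/h.
H2 in F12: m_A = 1180×0.582 + (1−0.303)·(1−0.507)·m_A, so m_A = 686.76/0.6564 = 1046.3 t/h.
F12 = 1046.3 + 1627.9 = 2674.1 t/h.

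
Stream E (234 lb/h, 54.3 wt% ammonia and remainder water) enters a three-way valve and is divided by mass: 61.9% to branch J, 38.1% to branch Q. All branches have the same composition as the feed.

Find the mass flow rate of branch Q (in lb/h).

Branch Q flow = 0.381×234 = 89.154 lb/h.

89.15 lb/h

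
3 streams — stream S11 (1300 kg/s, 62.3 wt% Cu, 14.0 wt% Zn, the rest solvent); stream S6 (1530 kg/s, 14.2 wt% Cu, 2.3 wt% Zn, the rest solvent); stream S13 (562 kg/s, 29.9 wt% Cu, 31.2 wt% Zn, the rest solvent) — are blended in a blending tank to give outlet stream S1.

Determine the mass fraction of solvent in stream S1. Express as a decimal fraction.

0.532

Total flow out = 1300 + 1530 + 562 = 3392 kg/s.
solvent in = 1300×0.237 + 1530×0.835 + 562×0.389 = 1804.3 kg/s.
solvent mass fraction in S1 = 1804.3/3392 = 0.532.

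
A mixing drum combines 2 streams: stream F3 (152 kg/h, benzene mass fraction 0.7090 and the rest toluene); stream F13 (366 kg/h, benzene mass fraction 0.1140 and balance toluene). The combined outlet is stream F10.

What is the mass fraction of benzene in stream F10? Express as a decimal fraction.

Total flow out = 152 + 366 = 518 kg/h.
benzene in = 152×0.709 + 366×0.114 = 149.49 kg/h.
benzene mass fraction in F10 = 149.49/518 = 0.2886.

0.2886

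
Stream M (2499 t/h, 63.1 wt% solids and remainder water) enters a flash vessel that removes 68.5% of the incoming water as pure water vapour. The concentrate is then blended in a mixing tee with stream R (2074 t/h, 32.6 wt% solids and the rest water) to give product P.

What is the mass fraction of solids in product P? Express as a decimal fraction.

Vapour removed = 0.685×0.369×2499 = 631.66 t/h; concentrate = 1867.3 t/h.
solids reaching the mixer = 1576.9 (from concentrate) + 2074×0.326 = 2253 t/h.
Product flow = 1867.3 + 2074 = 3941.3 t/h; solids fraction = 0.572.

0.572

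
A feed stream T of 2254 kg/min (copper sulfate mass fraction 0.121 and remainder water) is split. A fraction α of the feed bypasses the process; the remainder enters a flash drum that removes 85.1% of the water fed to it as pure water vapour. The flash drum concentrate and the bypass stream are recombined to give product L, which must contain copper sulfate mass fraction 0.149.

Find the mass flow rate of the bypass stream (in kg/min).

1688 kg/min

All 2254×0.121 = 272.73 kg/min of copper sulfate reaches L, so L = 272.73/0.149 = 1830.4 kg/min and vapour = 423.57 kg/min.
The evaporator receives (1−α)·2254 of feed at 0.879 water and removes 0.851 of that water:
0.851×0.879×(1−α)×2254 = 423.57
(1−α) = 423.57/1686.1 = 0.2512;  α = 0.7488.
Bypass flow = 0.7488×2254 = 1687.8 kg/min.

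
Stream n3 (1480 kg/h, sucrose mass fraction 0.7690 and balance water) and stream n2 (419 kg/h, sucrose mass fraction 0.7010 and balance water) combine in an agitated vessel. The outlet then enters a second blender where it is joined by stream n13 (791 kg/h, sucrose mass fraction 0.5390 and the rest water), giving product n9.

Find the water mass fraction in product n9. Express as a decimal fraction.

Overall, product flow = 2690 kg/h.
water in = 1480×0.231 + 419×0.299 + 791×0.461 = 831.81 kg/h.
water fraction in n9 = 0.3092.

0.3092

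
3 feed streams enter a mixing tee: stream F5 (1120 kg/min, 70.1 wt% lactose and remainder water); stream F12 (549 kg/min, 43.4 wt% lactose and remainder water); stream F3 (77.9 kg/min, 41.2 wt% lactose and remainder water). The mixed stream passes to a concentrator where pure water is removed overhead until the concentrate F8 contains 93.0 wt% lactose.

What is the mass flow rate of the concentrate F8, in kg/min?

lactose entering = 1120×0.701 + 549×0.434 + 77.9×0.412 = 1055.5 kg/min.
All lactose reports to F8, so F8 = 1055.5/0.930 = 1134.9 kg/min.

1135 kg/min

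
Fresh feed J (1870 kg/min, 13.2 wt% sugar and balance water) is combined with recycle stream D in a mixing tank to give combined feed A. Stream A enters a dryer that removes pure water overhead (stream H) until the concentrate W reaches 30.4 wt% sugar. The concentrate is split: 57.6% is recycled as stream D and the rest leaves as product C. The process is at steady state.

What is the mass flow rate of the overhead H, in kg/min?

1058 kg/min

Overall sugar balance (none leaves overhead): sugar in fresh feed = sugar in product, i.e. 1870×0.132 = (1−0.576)·W·0.304.
W = 246.84/(0.304×0.424) = 1915 kg/min.
Recycle D = 0.576×1915 = 1103.1 kg/min.
Combined feed A = 1870 + 1103.1 = 2973.1 kg/min.
Overhead H = A − W = 2973.1 − 1915 = 1058 kg/min.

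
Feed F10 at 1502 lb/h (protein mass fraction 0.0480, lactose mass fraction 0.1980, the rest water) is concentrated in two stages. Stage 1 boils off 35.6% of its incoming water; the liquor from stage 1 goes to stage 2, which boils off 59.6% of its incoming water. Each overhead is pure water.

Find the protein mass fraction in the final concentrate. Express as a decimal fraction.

0.1086

water in feed = 1502×0.754 = 1132.5 lb/h.
After stage 1: water left = (1−0.356)×1132.5 = 729.34; stream total = 1098.8 lb/h.
After stage 2: water left = (1−0.596)×729.34 = 294.65; final concentrate = 664.14 lb/h.
protein fraction = 72.096/664.14 = 0.1086.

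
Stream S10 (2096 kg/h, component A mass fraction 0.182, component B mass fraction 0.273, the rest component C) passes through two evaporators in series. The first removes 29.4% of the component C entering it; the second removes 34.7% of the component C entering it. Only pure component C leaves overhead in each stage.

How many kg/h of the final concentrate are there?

1480 kg/h

component C in feed = 2096×0.545 = 1142.3 kg/h.
After stage 1: component C left = (1−0.294)×1142.3 = 806.48; stream total = 1760.2 kg/h.
After stage 2: component C left = (1−0.347)×806.48 = 526.63; final concentrate = 1480.3 kg/h.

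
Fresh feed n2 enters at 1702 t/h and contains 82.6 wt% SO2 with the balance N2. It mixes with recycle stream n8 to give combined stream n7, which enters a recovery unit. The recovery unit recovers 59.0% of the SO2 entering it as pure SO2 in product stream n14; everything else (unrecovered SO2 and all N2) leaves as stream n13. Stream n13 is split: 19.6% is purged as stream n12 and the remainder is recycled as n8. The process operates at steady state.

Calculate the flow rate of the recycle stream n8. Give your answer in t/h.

1906 t/h

N2 enters only via n2 and leaves only via the purge: 1702×0.174 = 0.196×(N2 in n13), and the recovery unit passes all N2, so N2 in n7 = N2 in n13 = 1511 t/h.
SO2 in n7: m_A = 1702×0.826 + (1−0.196)·(1−0.590)·m_A, so m_A = 1405.9/0.6704 = 2097.2 t/h.
n13 = (1−0.590)×2097.2 + 1511 = 2370.8 t/h.
Recycle n8 = (1−0.196)×2370.8 = 1906.1 t/h.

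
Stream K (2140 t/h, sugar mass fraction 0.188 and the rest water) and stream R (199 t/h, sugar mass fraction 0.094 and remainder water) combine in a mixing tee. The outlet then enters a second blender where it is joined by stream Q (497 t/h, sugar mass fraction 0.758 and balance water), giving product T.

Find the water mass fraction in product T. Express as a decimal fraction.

0.719

Overall, product flow = 2836 t/h.
water in = 2140×0.812 + 199×0.906 + 497×0.242 = 2038.2 t/h.
water fraction in T = 0.719.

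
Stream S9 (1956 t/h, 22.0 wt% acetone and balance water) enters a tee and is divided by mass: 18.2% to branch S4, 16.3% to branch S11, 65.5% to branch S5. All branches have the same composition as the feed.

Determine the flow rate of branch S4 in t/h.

356 t/h

Branch S4 flow = 0.182×1956 = 355.99 t/h.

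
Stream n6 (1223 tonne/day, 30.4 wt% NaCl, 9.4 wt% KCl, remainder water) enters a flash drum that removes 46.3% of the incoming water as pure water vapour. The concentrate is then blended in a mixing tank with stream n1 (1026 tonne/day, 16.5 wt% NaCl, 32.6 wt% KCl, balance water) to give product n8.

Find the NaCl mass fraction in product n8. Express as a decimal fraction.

0.284

Vapour removed = 0.463×0.602×1223 = 340.88 tonne/day; concentrate = 882.12 tonne/day.
NaCl reaching the mixer = 371.79 (from concentrate) + 1026×0.165 = 541.08 tonne/day.
Product flow = 882.12 + 1026 = 1908.1 tonne/day; NaCl fraction = 0.284.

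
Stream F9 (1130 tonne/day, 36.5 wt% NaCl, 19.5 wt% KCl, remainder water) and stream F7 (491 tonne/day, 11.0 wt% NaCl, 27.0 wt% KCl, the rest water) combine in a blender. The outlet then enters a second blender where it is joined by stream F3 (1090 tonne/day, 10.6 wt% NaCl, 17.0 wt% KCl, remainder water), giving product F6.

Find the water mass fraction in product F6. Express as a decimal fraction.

Overall, product flow = 2711 tonne/day.
water in = 1130×0.440 + 491×0.620 + 1090×0.724 = 1590.8 tonne/day.
water fraction in F6 = 0.587.

0.587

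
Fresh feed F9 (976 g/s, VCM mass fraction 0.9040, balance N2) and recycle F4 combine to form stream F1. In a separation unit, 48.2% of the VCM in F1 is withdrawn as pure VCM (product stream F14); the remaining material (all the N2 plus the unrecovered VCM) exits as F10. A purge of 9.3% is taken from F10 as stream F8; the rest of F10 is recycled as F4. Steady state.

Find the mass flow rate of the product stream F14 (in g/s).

802.1 g/s

VCM in F1: m_A = 976×0.904 + (1−0.093)·(1−0.482)·m_A, so m_A = 882.3/0.5302 = 1664.2 g/s.
Product F14 = 0.482×1664.2 = 802.13 g/s.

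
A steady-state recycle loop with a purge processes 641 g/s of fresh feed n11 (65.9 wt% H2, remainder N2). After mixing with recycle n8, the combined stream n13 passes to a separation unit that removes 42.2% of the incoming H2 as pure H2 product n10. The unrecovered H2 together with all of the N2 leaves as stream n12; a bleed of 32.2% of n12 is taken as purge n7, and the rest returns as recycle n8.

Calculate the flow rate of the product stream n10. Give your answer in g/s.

293.1 g/s

H2 in n13: m_A = 641×0.659 + (1−0.322)·(1−0.422)·m_A, so m_A = 422.42/0.6081 = 694.64 g/s.
Product n10 = 0.422×694.64 = 293.14 g/s.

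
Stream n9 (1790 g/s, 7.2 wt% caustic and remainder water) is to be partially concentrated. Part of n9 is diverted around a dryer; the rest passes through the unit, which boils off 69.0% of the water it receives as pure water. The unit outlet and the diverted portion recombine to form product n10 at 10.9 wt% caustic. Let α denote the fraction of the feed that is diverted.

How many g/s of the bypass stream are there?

841.1 g/s

All 1790×0.072 = 128.88 g/s of caustic reaches n10, so n10 = 128.88/0.109 = 1182.4 g/s and vapour = 607.61 g/s.
The evaporator receives (1−α)·1790 of feed at 0.928 water and removes 0.690 of that water:
0.690×0.928×(1−α)×1790 = 607.61
(1−α) = 607.61/1146.2 = 0.5301;  α = 0.4699.
Bypass flow = 0.4699×1790 = 841.08 g/s.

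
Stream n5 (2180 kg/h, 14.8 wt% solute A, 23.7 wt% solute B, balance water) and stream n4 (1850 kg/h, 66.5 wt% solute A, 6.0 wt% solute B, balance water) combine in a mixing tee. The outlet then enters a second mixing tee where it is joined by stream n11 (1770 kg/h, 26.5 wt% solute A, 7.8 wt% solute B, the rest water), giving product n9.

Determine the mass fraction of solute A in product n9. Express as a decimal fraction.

0.349

Overall, product flow = 5800 kg/h.
solute A in = 2180×0.148 + 1850×0.665 + 1770×0.265 = 2021.9 kg/h.
solute A fraction in n9 = 0.349.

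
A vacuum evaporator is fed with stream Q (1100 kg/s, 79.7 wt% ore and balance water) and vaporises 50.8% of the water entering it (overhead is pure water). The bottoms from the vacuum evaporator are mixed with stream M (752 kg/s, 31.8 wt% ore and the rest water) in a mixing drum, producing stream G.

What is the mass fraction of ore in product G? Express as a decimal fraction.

0.642

Vapour removed = 0.508×0.203×1100 = 113.44 kg/s; concentrate = 986.56 kg/s.
ore reaching the mixer = 876.7 (from concentrate) + 752×0.318 = 1115.8 kg/s.
Product flow = 986.56 + 752 = 1738.6 kg/s; ore fraction = 0.642.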